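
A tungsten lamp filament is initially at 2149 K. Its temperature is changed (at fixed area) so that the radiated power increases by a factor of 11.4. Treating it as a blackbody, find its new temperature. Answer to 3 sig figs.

T₂ ≈ 3.95×10³ K

P ∝ T⁴, so T₂/T₁ = (P₂/P₁)^(1/4) = (11.4)^(1/4) = 1.83750.
T₂ = 2149 × 1.83750 = 3.95×10³ K.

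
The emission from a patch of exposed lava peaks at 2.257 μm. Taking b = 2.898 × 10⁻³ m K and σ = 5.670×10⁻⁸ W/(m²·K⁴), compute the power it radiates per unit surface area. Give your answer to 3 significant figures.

Wien's law: T = b/λ_max = 2.898×10⁻³/2.257×10⁻⁶ = 1284.01 K.
Then I = σT⁴ = 5.670×10⁻⁸×(1284.01)⁴ = 1.54×10⁵ W/m².

I ≈ 1.54×10⁵ W/m²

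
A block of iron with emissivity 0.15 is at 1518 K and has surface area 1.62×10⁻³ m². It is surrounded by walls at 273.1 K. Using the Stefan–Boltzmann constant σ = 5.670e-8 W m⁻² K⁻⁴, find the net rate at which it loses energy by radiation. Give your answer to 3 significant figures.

Area A = 1.62×10⁻³ m².
Net radiated power P_net = εσA(T⁴ − T₀⁴) = 0.15×5.670×10⁻⁸×1.62×10⁻³×(1518⁴ − 273.1⁴).
T⁴ − T₀⁴ = 5.30991×10¹² − 5.56271×10⁹ = 5.30435×10¹² K⁴, so P_net = 73.1 W.

Net loss ≈ 73.1 W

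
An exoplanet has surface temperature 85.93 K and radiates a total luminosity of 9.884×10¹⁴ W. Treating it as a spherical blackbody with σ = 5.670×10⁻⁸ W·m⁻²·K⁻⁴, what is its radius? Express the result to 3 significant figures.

L = 4πR²σT⁴ ⇒ R = √(L/(4πσT⁴)).
σT⁴ = 3.09145 W/m², so R = √(9.884×10¹⁴/(4π×3.09145)) = 5.04×10⁶ m.

R ≈ 5.04×10⁶ m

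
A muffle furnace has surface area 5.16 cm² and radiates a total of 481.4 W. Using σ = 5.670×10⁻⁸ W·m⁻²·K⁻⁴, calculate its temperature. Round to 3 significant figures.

Area A = 5.16 cm² = 5.16×10⁻⁴ m².
P = σAT⁴ ⇒ T = (P/(σA))^(1/4) = (481.4/(5.670×10⁻⁸×5.16×10⁻⁴))^(1/4) = 2.01×10³ K.

T ≈ 2.01×10³ K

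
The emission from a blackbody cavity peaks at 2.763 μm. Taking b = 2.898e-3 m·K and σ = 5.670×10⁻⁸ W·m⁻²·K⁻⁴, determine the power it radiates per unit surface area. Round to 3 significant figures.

Wien's law: T = b/λ_max = 2.898×10⁻³/2.763×10⁻⁶ = 1048.86 K.
Then I = σT⁴ = 5.670×10⁻⁸×(1048.86)⁴ = 6.86×10⁴ W/m².

I ≈ 6.86×10⁴ W/m²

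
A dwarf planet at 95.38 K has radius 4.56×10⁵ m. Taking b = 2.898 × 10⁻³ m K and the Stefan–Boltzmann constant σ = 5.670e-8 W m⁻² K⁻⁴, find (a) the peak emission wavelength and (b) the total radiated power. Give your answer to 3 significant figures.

λ_max ≈ 30.4 μm; P ≈ 1.23×10¹³ W

(a) λ_max = b/T = 2.898×10⁻³/95.38 = 3.038×10⁻⁵ m = 30.4 μm.
Surface area A = 4πR² = 4π(4.56×10⁵ m)² = 2.61300×10¹² m².
(b) P = σAT⁴ = 5.670×10⁻⁸×2.61300×10¹²×(95.38)⁴ = 1.23×10¹³ W.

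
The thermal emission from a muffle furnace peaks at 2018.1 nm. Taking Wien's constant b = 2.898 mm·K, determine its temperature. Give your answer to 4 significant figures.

Wien's law gives T = b/λ_max = (2.898×10⁻³ m·K)/(2.0181×10⁻⁶ m) = 1436 K.

T ≈ 1436 K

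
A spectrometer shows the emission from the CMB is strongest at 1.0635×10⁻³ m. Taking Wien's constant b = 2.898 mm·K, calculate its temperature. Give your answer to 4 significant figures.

Wien's law gives T = b/λ_max = (2.898×10⁻³ m·K)/(1.0635×10⁻³ m) = 2.725 K.

T ≈ 2.725 K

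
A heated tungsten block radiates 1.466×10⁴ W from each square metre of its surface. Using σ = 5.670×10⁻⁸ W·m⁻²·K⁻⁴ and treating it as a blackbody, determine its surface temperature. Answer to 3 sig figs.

I = σT⁴, so T = (I/σ)^(1/4) = (1.466×10⁴/(5.670×10⁻⁸))^(1/4) = 713 K.

T ≈ 713 K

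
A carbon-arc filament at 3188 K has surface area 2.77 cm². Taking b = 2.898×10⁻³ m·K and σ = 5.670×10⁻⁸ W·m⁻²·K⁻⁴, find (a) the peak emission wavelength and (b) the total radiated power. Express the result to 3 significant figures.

λ_max ≈ 909 nm; P ≈ 1.62×10³ W

(a) λ_max = b/T = 2.898×10⁻³/3188 = 9.090×10⁻⁷ m = 909 nm.
Area A = 2.77 cm² = 2.77×10⁻⁴ m².
(b) P = σAT⁴ = 5.670×10⁻⁸×2.77×10⁻⁴×(3188)⁴ = 1.62×10³ W.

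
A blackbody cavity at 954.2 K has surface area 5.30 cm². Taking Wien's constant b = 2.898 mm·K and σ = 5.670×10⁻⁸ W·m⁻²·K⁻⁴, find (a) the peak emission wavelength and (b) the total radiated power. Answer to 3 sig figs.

(a) λ_max = b/T = 2.898×10⁻³/954.2 = 3.037×10⁻⁶ m = 3.04 μm.
Area A = 5.30 cm² = 5.30×10⁻⁴ m².
(b) P = σAT⁴ = 5.670×10⁻⁸×5.30×10⁻⁴×(954.2)⁴ = 24.9 W.

λ_max ≈ 3.04 μm; P ≈ 24.9 W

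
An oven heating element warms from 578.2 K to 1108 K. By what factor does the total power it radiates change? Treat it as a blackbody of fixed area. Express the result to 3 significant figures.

P₂/P₁ ≈ 13.5

P ∝ T⁴, so P₂/P₁ = (T₂/T₁)⁴ = (1108/578.2)⁴ = (1.91629)⁴ = 13.5.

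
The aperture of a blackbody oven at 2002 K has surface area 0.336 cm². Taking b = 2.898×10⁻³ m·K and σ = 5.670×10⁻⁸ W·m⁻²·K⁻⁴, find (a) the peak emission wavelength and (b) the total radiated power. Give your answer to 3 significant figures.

(a) λ_max = b/T = 2.898×10⁻³/2002 = 1.448×10⁻⁶ m = 1.45 μm.
Area A = 0.336 cm² = 3.36×10⁻⁵ m².
(b) P = σAT⁴ = 5.670×10⁻⁸×3.36×10⁻⁵×(2002)⁴ = 30.6 W.

λ_max ≈ 1.45 μm; P ≈ 30.6 W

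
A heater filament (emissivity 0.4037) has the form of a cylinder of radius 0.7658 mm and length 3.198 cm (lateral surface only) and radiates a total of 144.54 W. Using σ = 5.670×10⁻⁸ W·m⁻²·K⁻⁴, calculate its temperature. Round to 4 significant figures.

T ≈ 2531 K

Lateral area A = 2πrL = 2π×7.658×10⁻⁴×0.03198 = 1.53877×10⁻⁴ m².
P = εσAT⁴ ⇒ T = (P/(εσA))^(1/4) = (144.54/(0.4037×5.670×10⁻⁸×1.53877×10⁻⁴))^(1/4) = 2531 K.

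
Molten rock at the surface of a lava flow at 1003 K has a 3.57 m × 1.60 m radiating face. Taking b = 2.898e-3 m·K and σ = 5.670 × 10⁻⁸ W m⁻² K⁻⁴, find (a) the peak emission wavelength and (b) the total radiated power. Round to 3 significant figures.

λ_max ≈ 2.89 μm; P ≈ 3.28×10⁵ W

(a) λ_max = b/T = 2.898×10⁻³/1003 = 2.889×10⁻⁶ m = 2.89 μm.
Area A = 3.57 × 1.60 = 5.712 m².
(b) P = σAT⁴ = 5.670×10⁻⁸×5.712×(1003)⁴ = 3.28×10⁵ W.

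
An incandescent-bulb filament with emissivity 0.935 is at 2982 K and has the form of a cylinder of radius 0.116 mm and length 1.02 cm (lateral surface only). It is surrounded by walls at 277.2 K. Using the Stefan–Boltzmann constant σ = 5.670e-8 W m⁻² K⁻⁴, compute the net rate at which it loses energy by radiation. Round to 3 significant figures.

Lateral area A = 2πrL = 2π×1.16×10⁻⁴×0.0102 = 7.43426×10⁻⁶ m².
Net radiated power P_net = εσA(T⁴ − T₀⁴) = 0.935×5.670×10⁻⁸×7.43426×10⁻⁶×(2982⁴ − 277.2⁴).
T⁴ − T₀⁴ = 7.90734×10¹³ − 5.90436×10⁹ = 7.90675×10¹³ K⁴, so P_net = 31.2 W.

Net loss ≈ 31.2 W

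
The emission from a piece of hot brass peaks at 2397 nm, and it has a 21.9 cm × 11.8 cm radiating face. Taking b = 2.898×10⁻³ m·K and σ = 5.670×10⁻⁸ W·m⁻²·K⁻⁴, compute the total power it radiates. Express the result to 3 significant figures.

Wien's law: T = b/λ_max = 2.898×10⁻³/2.397×10⁻⁶ = 1209.01 K.
Area A = 0.219 × 0.118 = 0.025842 m².
Then P = σAT⁴ = 5.670×10⁻⁸×0.025842×(1209.01)⁴ = 3.13×10³ W.

P ≈ 3.13×10³ W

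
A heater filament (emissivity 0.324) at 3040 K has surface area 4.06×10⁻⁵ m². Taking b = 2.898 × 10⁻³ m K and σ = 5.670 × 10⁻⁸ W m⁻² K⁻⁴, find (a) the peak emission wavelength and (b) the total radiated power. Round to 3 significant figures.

λ_max ≈ 953 nm; P ≈ 63.7 W

(a) λ_max = b/T = 2.898×10⁻³/3040 = 9.533×10⁻⁷ m = 953 nm.
Area A = 4.06×10⁻⁵ m².
(b) P = εσAT⁴ = 0.324×5.670×10⁻⁸×4.06×10⁻⁵×(3040)⁴ = 63.7 W.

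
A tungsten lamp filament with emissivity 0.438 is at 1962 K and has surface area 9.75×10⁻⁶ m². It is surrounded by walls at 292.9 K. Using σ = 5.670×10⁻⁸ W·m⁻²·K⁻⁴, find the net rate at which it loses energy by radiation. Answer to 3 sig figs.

Net loss ≈ 3.59 W

Area A = 9.75×10⁻⁶ m².
Net radiated power P_net = εσA(T⁴ − T₀⁴) = 0.438×5.670×10⁻⁸×9.75×10⁻⁶×(1962⁴ − 292.9⁴).
T⁴ − T₀⁴ = 1.48182×10¹³ − 7.35999×10⁹ = 1.48108×10¹³ K⁴, so P_net = 3.59 W.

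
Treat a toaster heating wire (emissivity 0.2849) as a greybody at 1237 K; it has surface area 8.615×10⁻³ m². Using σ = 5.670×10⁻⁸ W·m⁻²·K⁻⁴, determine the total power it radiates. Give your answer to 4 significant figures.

P ≈ 325.8 W

Area A = 8.615×10⁻³ m².
P = εσAT⁴ = 0.2849 × 5.670×10⁻⁸ × 8.615×10⁻³ × (1237)⁴ = 325.8 W.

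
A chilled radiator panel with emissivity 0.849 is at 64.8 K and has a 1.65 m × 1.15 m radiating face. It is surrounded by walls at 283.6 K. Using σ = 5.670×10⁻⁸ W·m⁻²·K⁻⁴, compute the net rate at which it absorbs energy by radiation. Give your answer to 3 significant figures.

Net gain ≈ 589 W

Area A = 1.65 × 1.15 = 1.8975 m².
Net radiated power P_net = εσA(T⁴ − T₀⁴) = 0.849×5.670×10⁻⁸×1.8975×(64.8⁴ − 283.6⁴).
T⁴ − T₀⁴ = 1.76319×10⁷ − 6.46882×10⁹ = -6.45119×10⁹ K⁴, so P_net = -589 W — negative, meaning a net gain of 589 W.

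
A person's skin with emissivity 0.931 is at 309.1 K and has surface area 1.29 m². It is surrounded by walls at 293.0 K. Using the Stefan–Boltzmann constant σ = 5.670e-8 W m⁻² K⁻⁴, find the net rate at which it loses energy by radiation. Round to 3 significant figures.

Net loss ≈ 120 W

Area A = 1.29 m².
Net radiated power P_net = εσA(T⁴ − T₀⁴) = 0.931×5.670×10⁻⁸×1.29×(309.1⁴ − 293.0⁴).
T⁴ − T₀⁴ = 9.12843×10⁹ − 7.37005×10⁹ = 1.75838×10⁹ K⁴, so P_net = 120 W.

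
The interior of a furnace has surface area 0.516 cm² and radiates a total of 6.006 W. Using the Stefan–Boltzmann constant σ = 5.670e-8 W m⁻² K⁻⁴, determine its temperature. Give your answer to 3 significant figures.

T ≈ 1.20×10³ K

Area A = 0.516 cm² = 5.16×10⁻⁵ m².
P = σAT⁴ ⇒ T = (P/(σA))^(1/4) = (6.006/(5.670×10⁻⁸×5.16×10⁻⁵))^(1/4) = 1.20×10³ K.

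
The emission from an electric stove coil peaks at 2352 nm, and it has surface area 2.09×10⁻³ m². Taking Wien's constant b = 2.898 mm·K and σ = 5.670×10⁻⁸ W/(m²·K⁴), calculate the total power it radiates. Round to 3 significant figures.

P ≈ 273 W

Wien's law: T = b/λ_max = 2.898×10⁻³/2.352×10⁻⁶ = 1232.14 K.
Area A = 2.09×10⁻³ m².
Then P = σAT⁴ = 5.670×10⁻⁸×2.09×10⁻³×(1232.14)⁴ = 273 W.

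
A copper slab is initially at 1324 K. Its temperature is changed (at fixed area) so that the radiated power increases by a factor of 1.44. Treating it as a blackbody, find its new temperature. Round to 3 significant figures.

P ∝ T⁴, so T₂/T₁ = (P₂/P₁)^(1/4) = (1.44)^(1/4) = 1.09545.
T₂ = 1324 × 1.09545 = 1.45×10³ K.

T₂ ≈ 1.45×10³ K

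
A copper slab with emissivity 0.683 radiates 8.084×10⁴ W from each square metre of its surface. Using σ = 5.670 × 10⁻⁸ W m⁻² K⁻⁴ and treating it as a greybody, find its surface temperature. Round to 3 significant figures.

T ≈ 1.20×10³ K

I = εσT⁴, so T = (I/εσ)^(1/4) = (8.084×10⁴/(0.683×5.670×10⁻⁸))^(1/4) = 1.20×10³ K.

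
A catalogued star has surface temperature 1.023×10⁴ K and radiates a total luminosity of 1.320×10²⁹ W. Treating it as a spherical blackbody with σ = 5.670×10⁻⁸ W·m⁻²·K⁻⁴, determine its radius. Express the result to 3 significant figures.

R ≈ 4.11×10⁹ m

L = 4πR²σT⁴ ⇒ R = √(L/(4πσT⁴)).
σT⁴ = 6.20991×10⁸ W/m², so R = √(1.320×10²⁹/(4π×6.20991×10⁸)) = 4.11×10⁹ m.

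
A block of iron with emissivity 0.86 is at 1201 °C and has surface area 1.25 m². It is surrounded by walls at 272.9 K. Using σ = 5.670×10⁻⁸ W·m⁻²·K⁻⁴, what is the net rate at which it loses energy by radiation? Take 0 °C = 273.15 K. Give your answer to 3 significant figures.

T = 1201 °C + 273.15 = 1474.15 K.
Area A = 1.25 m².
Net radiated power P_net = εσA(T⁴ − T₀⁴) = 0.86×5.670×10⁻⁸×1.25×(1474.15⁴ − 272.9⁴).
T⁴ − T₀⁴ = 4.72244×10¹² − 5.54644×10⁹ = 4.71689×10¹² K⁴, so P_net = 2.88×10⁵ W.

Net loss ≈ 2.88×10⁵ W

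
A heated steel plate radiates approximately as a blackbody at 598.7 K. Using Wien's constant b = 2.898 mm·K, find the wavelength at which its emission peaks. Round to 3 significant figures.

Wien's displacement law: λ_max = b/T = (2.898×10⁻³ m·K)/(598.7 K) = 4.840×10⁻⁶ m.
That is 4.84 μm, in the infrared range.

λ_max ≈ 4.84 μm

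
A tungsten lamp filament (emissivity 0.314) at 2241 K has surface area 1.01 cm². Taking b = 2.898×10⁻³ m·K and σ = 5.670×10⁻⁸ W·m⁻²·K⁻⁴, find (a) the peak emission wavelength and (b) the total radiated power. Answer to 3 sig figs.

λ_max ≈ 1.29 μm; P ≈ 45.4 W

(a) λ_max = b/T = 2.898×10⁻³/2241 = 1.293×10⁻⁶ m = 1.29 μm.
Area A = 1.01 cm² = 1.01×10⁻⁴ m².
(b) P = εσAT⁴ = 0.314×5.670×10⁻⁸×1.01×10⁻⁴×(2241)⁴ = 45.4 W.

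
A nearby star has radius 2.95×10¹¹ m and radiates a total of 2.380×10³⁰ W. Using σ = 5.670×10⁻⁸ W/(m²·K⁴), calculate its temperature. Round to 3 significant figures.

Surface area A = 4πR² = 4π(2.95×10¹¹ m)² = 1.09359×10²⁴ m².
P = σAT⁴ ⇒ T = (P/(σA))^(1/4) = (2.380×10³⁰/(5.670×10⁻⁸×1.09359×10²⁴))^(1/4) = 2.49×10³ K.

T ≈ 2.49×10³ K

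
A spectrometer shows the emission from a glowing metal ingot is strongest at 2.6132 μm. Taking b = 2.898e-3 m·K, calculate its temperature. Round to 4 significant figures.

T ≈ 1109 K

Wien's law gives T = b/λ_max = (2.898×10⁻³ m·K)/(2.6132×10⁻⁶ m) = 1109 K.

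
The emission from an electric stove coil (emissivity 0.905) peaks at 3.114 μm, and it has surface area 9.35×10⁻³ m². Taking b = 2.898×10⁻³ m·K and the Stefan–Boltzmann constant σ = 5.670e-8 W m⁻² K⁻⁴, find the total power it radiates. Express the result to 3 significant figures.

Wien's law: T = b/λ_max = 2.898×10⁻³/3.114×10⁻⁶ = 930.636 K.
Area A = 9.35×10⁻³ m².
Then P = εσAT⁴ = 0.905×5.670×10⁻⁸×9.35×10⁻³×(930.636)⁴ = 360 W.

P ≈ 360 W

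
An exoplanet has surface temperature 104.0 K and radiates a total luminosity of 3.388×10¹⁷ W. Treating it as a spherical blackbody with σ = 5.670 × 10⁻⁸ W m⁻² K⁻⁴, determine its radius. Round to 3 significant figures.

L = 4πR²σT⁴ ⇒ R = √(L/(4πσT⁴)).
σT⁴ = 6.63310 W/m², so R = √(3.388×10¹⁷/(4π×6.63310)) = 6.38×10⁷ m.

R ≈ 6.38×10⁷ m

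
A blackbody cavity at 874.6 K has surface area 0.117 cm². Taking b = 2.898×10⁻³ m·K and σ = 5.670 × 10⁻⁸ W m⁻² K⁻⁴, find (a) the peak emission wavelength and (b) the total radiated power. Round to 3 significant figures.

(a) λ_max = b/T = 2.898×10⁻³/874.6 = 3.314×10⁻⁶ m = 3.31 μm.
Area A = 0.117 cm² = 1.17×10⁻⁵ m².
(b) P = σAT⁴ = 5.670×10⁻⁸×1.17×10⁻⁵×(874.6)⁴ = 0.388 W.

λ_max ≈ 3.31 μm; P ≈ 0.388 W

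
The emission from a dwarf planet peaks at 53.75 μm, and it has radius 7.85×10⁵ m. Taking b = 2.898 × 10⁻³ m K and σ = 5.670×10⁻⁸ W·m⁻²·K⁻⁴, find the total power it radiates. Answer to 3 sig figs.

P ≈ 3.71×10¹² W

Wien's law: T = b/λ_max = 2.898×10⁻³/5.375×10⁻⁵ = 53.9163 K.
Surface area A = 4πR² = 4π(7.85×10⁵ m)² = 7.74371×10¹² m².
Then P = σAT⁴ = 5.670×10⁻⁸×7.74371×10¹²×(53.9163)⁴ = 3.71×10¹² W.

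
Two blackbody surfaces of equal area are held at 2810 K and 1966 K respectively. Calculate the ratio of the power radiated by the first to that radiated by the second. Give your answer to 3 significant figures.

P₁/P₂ ≈ 4.17

With equal areas, P₁/P₂ = (T₁/T₂)⁴ = (2810/1966)⁴ = 4.17.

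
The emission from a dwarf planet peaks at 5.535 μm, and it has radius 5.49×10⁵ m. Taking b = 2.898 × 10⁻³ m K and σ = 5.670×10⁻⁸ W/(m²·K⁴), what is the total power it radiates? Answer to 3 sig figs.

Wien's law: T = b/λ_max = 2.898×10⁻³/5.535×10⁻⁶ = 523.577 K.
Surface area A = 4πR² = 4π(5.49×10⁵ m)² = 3.78752×10¹² m².
Then P = σAT⁴ = 5.670×10⁻⁸×3.78752×10¹²×(523.577)⁴ = 1.61×10¹⁶ W.

P ≈ 1.61×10¹⁶ W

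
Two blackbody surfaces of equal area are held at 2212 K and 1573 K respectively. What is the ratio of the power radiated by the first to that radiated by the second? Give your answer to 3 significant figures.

With equal areas, P₁/P₂ = (T₁/T₂)⁴ = (2212/1573)⁴ = 3.91.

P₁/P₂ ≈ 3.91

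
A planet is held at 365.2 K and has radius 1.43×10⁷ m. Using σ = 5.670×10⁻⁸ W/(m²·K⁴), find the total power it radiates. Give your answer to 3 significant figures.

Surface area A = 4πR² = 4π(1.43×10⁷ m)² = 2.56970×10¹⁵ m².
P = σAT⁴ = 5.670×10⁻⁸ × 2.56970×10¹⁵ × (365.2)⁴ = 2.59×10¹⁸ W.

P ≈ 2.59×10¹⁸ W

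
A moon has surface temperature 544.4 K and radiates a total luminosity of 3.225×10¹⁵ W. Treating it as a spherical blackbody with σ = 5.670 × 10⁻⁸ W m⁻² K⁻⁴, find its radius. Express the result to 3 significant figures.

L = 4πR²σT⁴ ⇒ R = √(L/(4πσT⁴)).
σT⁴ = 4980.30 W/m², so R = √(3.225×10¹⁵/(4π×4980.30)) = 2.27×10⁵ m.

R ≈ 2.27×10⁵ m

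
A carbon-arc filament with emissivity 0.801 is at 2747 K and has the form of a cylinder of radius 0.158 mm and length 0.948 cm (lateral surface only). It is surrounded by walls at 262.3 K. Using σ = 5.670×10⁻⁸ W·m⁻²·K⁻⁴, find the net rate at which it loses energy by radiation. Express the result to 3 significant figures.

Net loss ≈ 24.3 W

Lateral area A = 2πrL = 2π×1.58×10⁻⁴×9.48×10⁻³ = 9.41121×10⁻⁶ m².
Net radiated power P_net = εσA(T⁴ − T₀⁴) = 0.801×5.670×10⁻⁸×9.41121×10⁻⁶×(2747⁴ − 262.3⁴).
T⁴ − T₀⁴ = 5.69423×10¹³ − 4.73362×10⁹ = 5.69376×10¹³ K⁴, so P_net = 24.3 W.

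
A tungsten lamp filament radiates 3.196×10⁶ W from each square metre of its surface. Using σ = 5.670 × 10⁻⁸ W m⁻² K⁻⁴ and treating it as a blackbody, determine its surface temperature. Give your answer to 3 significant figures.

T ≈ 2.74×10³ K

I = σT⁴, so T = (I/σ)^(1/4) = (3.196×10⁶/(5.670×10⁻⁸))^(1/4) = 2.74×10³ K.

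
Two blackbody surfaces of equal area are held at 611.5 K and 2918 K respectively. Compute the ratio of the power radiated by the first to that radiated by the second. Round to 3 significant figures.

With equal areas, P₁/P₂ = (T₁/T₂)⁴ = (611.5/2918)⁴ = 1.93×10⁻³.

P₁/P₂ ≈ 1.93×10⁻³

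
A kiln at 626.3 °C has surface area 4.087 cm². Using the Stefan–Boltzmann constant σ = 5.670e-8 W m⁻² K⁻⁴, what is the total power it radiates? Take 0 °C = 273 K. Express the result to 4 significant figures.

P ≈ 15.16 W

T = 626.3 °C + 273 = 899.3 K.
Area A = 4.087 cm² = 4.087×10⁻⁴ m².
P = σAT⁴ = 5.670×10⁻⁸ × 4.087×10⁻⁴ × (899.3)⁴ = 15.16 W.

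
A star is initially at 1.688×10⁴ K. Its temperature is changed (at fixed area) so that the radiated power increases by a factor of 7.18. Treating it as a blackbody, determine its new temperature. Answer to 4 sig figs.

P ∝ T⁴, so T₂/T₁ = (P₂/P₁)^(1/4) = (7.18)^(1/4) = 1.63693.
T₂ = 1.688×10⁴ × 1.63693 = 2.763×10⁴ K.

T₂ ≈ 2.763×10⁴ K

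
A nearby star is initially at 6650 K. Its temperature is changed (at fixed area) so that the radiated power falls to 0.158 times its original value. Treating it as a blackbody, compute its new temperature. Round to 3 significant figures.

P ∝ T⁴, so T₂/T₁ = (P₂/P₁)^(1/4) = (0.158)^(1/4) = 0.630470.
T₂ = 6650 × 0.630470 = 4.19×10³ K.

T₂ ≈ 4.19×10³ K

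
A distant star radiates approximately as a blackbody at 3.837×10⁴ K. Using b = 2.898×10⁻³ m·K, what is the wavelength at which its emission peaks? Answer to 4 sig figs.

λ_max ≈ 75.53 nm

Wien's displacement law: λ_max = b/T = (2.898×10⁻³ m·K)/(3.837×10⁴ K) = 7.5528×10⁻⁸ m.
That is 75.53 nm, in the ultraviolet range.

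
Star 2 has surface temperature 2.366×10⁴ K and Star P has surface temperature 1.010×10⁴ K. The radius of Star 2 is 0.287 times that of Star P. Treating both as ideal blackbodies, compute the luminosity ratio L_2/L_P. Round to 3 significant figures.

L ∝ R²T⁴, so L_2/L_P = (R_2/R_P)²(T_2/T_P)⁴ = (0.287)² × (2.366×10⁴/1.010×10⁴)⁴ = 0.082369 × 30.1143 = 2.48.

L_2/L_P ≈ 2.48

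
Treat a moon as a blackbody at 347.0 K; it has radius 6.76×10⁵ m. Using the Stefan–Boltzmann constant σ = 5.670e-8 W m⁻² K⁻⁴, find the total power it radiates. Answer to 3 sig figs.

Surface area A = 4πR² = 4π(6.76×10⁵ m)² = 5.74253×10¹² m².
P = σAT⁴ = 5.670×10⁻⁸ × 5.74253×10¹² × (347.0)⁴ = 4.72×10¹⁵ W.

P ≈ 4.72×10¹⁵ W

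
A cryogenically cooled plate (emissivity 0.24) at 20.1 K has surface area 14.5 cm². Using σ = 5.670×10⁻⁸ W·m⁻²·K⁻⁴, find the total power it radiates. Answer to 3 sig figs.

Area A = 14.5 cm² = 1.45×10⁻³ m².
P = εσAT⁴ = 0.24 × 5.670×10⁻⁸ × 1.45×10⁻³ × (20.1)⁴ = 3.22×10⁻⁶ W.

P ≈ 3.22×10⁻⁶ W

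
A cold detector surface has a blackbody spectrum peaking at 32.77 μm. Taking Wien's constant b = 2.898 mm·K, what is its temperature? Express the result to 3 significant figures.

Wien's law gives T = b/λ_max = (2.898×10⁻³ m·K)/(3.277×10⁻⁵ m) = 88.4 K.

T ≈ 88.4 K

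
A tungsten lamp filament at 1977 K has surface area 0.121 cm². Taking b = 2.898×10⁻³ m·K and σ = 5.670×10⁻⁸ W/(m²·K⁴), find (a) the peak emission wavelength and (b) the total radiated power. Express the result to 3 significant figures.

(a) λ_max = b/T = 2.898×10⁻³/1977 = 1.466×10⁻⁶ m = 1.47×10³ nm.
Area A = 0.121 cm² = 1.21×10⁻⁵ m².
(b) P = σAT⁴ = 5.670×10⁻⁸×1.21×10⁻⁵×(1977)⁴ = 10.5 W.

λ_max ≈ 1.47×10³ nm; P ≈ 10.5 W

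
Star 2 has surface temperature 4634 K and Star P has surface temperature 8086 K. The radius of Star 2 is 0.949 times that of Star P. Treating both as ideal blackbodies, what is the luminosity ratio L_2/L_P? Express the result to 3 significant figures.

L ∝ R²T⁴, so L_2/L_P = (R_2/R_P)²(T_2/T_P)⁴ = (0.949)² × (4634/8086)⁴ = 0.900601 × 0.107867 = 0.0971.

L_2/L_P ≈ 0.0971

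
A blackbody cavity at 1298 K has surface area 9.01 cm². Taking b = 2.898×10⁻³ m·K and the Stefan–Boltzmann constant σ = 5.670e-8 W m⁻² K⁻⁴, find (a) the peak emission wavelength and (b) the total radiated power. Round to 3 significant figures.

(a) λ_max = b/T = 2.898×10⁻³/1298 = 2.233×10⁻⁶ m = 2.23×10³ nm.
Area A = 9.01 cm² = 9.01×10⁻⁴ m².
(b) P = σAT⁴ = 5.670×10⁻⁸×9.01×10⁻⁴×(1298)⁴ = 145 W.

λ_max ≈ 2.23×10³ nm; P ≈ 145 W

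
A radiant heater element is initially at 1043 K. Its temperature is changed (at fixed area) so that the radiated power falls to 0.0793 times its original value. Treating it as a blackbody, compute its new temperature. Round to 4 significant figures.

P ∝ T⁴, so T₂/T₁ = (P₂/P₁)^(1/4) = (0.0793)^(1/4) = 0.530662.
T₂ = 1043 × 0.530662 = 553.5 K.

T₂ ≈ 553.5 K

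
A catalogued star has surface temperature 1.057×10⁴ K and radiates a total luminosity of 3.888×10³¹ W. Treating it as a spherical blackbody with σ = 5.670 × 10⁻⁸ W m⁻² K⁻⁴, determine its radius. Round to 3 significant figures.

R ≈ 6.61×10¹⁰ m

L = 4πR²σT⁴ ⇒ R = √(L/(4πσT⁴)).
σT⁴ = 7.07755×10⁸ W/m², so R = √(3.888×10³¹/(4π×7.07755×10⁸)) = 6.61×10¹⁰ m.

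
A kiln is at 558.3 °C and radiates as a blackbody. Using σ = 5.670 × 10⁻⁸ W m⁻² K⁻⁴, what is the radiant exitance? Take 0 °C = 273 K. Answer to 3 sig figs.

T = 558.3 °C + 273 = 831.3 K.
Stefan–Boltzmann: I = σT⁴ = 5.670×10⁻⁸ × (831.3)⁴ = 2.71×10⁴ W/m².

I ≈ 2.71×10⁴ W/m²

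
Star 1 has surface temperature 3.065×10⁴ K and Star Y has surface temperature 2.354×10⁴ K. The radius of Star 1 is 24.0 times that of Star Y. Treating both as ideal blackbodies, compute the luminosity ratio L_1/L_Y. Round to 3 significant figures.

L_1/L_Y ≈ 1.66×10³

L ∝ R²T⁴, so L_1/L_Y = (R_1/R_Y)²(T_1/T_Y)⁴ = (24.0)² × (3.065×10⁴/2.354×10⁴)⁴ = 576 × 2.87406 = 1.66×10³.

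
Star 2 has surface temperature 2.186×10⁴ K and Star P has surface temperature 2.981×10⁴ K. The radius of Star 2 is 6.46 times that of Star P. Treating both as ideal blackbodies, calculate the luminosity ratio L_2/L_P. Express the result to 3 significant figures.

L ∝ R²T⁴, so L_2/L_P = (R_2/R_P)²(T_2/T_P)⁴ = (6.46)² × (2.186×10⁴/2.981×10⁴)⁴ = 41.7316 × 0.289170 = 12.1.

L_2/L_P ≈ 12.1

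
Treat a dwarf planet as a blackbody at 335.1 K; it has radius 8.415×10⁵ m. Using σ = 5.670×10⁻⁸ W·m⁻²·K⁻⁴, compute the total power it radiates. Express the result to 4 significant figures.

Surface area A = 4πR² = 4π(8.415×10⁵ m)² = 8.89853×10¹² m².
P = σAT⁴ = 5.670×10⁻⁸ × 8.89853×10¹² × (335.1)⁴ = 6.362×10¹⁵ W.

P ≈ 6.362×10¹⁵ W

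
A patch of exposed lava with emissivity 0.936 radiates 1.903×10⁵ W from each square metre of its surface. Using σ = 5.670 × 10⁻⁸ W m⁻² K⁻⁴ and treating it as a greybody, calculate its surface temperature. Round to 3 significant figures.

T ≈ 1.38×10³ K

I = εσT⁴, so T = (I/εσ)^(1/4) = (1.903×10⁵/(0.936×5.670×10⁻⁸))^(1/4) = 1.38×10³ K.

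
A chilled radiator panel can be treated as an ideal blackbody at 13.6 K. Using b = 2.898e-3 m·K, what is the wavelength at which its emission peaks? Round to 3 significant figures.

λ_max ≈ 2.13×10⁻⁴ m

Wien's displacement law: λ_max = b/T = (2.898×10⁻³ m·K)/(13.6 K) = 2.131×10⁻⁴ m.
That is 2.13×10⁻⁴ m, in the infrared range.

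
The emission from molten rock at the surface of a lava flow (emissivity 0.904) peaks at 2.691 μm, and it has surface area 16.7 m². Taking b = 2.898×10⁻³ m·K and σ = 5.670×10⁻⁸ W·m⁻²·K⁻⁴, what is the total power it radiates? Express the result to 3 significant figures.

P ≈ 1.15×10⁶ W

Wien's law: T = b/λ_max = 2.898×10⁻³/2.691×10⁻⁶ = 1076.92 K.
Area A = 16.7 m².
Then P = εσAT⁴ = 0.904×5.670×10⁻⁸×16.7×(1076.92)⁴ = 1.15×10⁶ W.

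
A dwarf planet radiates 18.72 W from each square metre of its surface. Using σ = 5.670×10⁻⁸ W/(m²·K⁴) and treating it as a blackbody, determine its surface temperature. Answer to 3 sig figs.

T ≈ 135 K

I = σT⁴, so T = (I/σ)^(1/4) = (18.72/(5.670×10⁻⁸))^(1/4) = 135 K.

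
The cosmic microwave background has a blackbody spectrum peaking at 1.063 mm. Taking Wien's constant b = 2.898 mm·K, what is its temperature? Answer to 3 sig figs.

Wien's law gives T = b/λ_max = (2.898×10⁻³ m·K)/(1.063×10⁻³ m) = 2.73 K.

T ≈ 2.73 K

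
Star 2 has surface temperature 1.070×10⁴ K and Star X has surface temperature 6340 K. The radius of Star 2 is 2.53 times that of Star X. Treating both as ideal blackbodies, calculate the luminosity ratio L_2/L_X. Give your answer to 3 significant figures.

L ∝ R²T⁴, so L_2/L_X = (R_2/R_X)²(T_2/T_X)⁴ = (2.53)² × (1.070×10⁴/6340)⁴ = 6.4009 × 8.11294 = 51.9.

L_2/L_X ≈ 51.9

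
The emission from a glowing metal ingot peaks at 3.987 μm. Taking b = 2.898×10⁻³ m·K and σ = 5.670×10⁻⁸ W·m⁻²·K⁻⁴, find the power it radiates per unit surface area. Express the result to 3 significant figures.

Wien's law: T = b/λ_max = 2.898×10⁻³/3.987×10⁻⁶ = 726.862 K.
Then I = σT⁴ = 5.670×10⁻⁸×(726.862)⁴ = 1.58×10⁴ W/m².

I ≈ 1.58×10⁴ W/m²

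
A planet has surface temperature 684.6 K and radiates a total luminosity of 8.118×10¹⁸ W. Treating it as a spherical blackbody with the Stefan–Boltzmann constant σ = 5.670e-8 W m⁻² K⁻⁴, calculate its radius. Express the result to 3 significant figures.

R ≈ 7.20×10⁶ m

L = 4πR²σT⁴ ⇒ R = √(L/(4πσT⁴)).
σT⁴ = 12454.6 W/m², so R = √(8.118×10¹⁸/(4π×12454.6)) = 7.20×10⁶ m.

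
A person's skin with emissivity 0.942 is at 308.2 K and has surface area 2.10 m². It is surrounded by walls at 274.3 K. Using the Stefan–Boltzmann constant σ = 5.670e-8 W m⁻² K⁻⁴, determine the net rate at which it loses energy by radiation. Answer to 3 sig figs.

Net loss ≈ 377 W

Area A = 2.10 m².
Net radiated power P_net = εσA(T⁴ − T₀⁴) = 0.942×5.670×10⁻⁸×2.10×(308.2⁴ − 274.3⁴).
T⁴ − T₀⁴ = 9.02258×10⁹ − 5.66113×10⁹ = 3.36145×10⁹ K⁴, so P_net = 377 W.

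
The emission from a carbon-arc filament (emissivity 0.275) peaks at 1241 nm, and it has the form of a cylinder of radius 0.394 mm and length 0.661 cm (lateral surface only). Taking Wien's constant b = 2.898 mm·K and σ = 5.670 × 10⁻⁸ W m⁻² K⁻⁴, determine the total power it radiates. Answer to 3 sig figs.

P ≈ 7.59 W

Wien's law: T = b/λ_max = 2.898×10⁻³/1.241×10⁻⁶ = 2335.21 K.
Lateral area A = 2πrL = 2π×3.94×10⁻⁴×6.61×10⁻³ = 1.63636×10⁻⁵ m².
Then P = εσAT⁴ = 0.275×5.670×10⁻⁸×1.63636×10⁻⁵×(2335.21)⁴ = 7.59 W.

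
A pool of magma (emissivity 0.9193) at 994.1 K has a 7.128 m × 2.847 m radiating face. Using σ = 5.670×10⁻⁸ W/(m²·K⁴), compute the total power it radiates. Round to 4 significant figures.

Area A = 7.128 × 2.847 = 20.2934 m².
P = εσAT⁴ = 0.9193 × 5.670×10⁻⁸ × 20.2934 × (994.1)⁴ = 1.033×10⁶ W.

P ≈ 1.033×10⁶ W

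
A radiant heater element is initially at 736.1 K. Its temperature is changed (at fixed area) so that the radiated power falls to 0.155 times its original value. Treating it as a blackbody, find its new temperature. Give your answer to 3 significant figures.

T₂ ≈ 462 K

P ∝ T⁴, so T₂/T₁ = (P₂/P₁)^(1/4) = (0.155)^(1/4) = 0.627455.
T₂ = 736.1 × 0.627455 = 462 K.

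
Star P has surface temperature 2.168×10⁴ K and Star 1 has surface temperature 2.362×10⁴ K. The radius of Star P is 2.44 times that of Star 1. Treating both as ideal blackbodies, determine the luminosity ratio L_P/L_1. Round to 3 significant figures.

L_P/L_1 ≈ 4.23

L ∝ R²T⁴, so L_P/L_1 = (R_P/R_1)²(T_P/T_1)⁴ = (2.44)² × (2.168×10⁴/2.362×10⁴)⁴ = 5.9536 × 0.709770 = 4.23.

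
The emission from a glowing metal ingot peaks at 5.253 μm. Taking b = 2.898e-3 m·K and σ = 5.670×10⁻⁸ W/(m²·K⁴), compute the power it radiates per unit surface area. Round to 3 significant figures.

I ≈ 5.25×10³ W/m²

Wien's law: T = b/λ_max = 2.898×10⁻³/5.253×10⁻⁶ = 551.685 K.
Then I = σT⁴ = 5.670×10⁻⁸×(551.685)⁴ = 5.25×10³ W/m².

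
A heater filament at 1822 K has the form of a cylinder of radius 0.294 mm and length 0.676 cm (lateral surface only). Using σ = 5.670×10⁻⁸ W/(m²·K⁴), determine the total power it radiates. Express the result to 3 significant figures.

Lateral area A = 2πrL = 2π×2.94×10⁻⁴×6.76×10⁻³ = 1.24875×10⁻⁵ m².
P = σAT⁴ = 5.670×10⁻⁸ × 1.24875×10⁻⁵ × (1822)⁴ = 7.80 W.

P ≈ 7.80 W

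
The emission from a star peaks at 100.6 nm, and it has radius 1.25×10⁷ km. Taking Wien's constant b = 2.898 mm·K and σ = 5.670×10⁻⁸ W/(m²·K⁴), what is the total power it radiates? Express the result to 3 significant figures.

Wien's law: T = b/λ_max = 2.898×10⁻³/1.006×10⁻⁷ = 28807.2 K.
Surface area A = 4πR² = 4π(1.25×10¹⁰ m)² = 1.96350×10²¹ m².
Then P = σAT⁴ = 5.670×10⁻⁸×1.96350×10²¹×(28807.2)⁴ = 7.67×10³¹ W.

P ≈ 7.67×10³¹ W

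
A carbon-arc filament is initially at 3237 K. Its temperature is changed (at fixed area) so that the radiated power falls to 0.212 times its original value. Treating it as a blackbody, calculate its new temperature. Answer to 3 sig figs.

P ∝ T⁴, so T₂/T₁ = (P₂/P₁)^(1/4) = (0.212)^(1/4) = 0.678553.
T₂ = 3237 × 0.678553 = 2.20×10³ K.

T₂ ≈ 2.20×10³ K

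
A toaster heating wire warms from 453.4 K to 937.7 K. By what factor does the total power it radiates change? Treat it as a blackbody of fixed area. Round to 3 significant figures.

P ∝ T⁴, so P₂/P₁ = (T₂/T₁)⁴ = (937.7/453.4)⁴ = (2.06815)⁴ = 18.3.

P₂/P₁ ≈ 18.3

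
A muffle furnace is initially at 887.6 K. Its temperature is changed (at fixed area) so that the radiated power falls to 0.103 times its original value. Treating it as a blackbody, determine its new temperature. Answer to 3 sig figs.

T₂ ≈ 503 K

P ∝ T⁴, so T₂/T₁ = (P₂/P₁)^(1/4) = (0.103)^(1/4) = 0.566512.
T₂ = 887.6 × 0.566512 = 503 K.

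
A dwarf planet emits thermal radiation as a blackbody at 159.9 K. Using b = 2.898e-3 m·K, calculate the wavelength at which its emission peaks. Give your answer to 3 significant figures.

Wien's displacement law: λ_max = b/T = (2.898×10⁻³ m·K)/(159.9 K) = 1.812×10⁻⁵ m.
That is 18.1 μm, in the infrared range.

λ_max ≈ 18.1 μm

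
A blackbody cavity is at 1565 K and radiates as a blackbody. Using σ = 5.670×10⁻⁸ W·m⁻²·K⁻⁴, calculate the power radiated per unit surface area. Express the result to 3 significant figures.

I ≈ 3.40×10⁵ W/m²

Stefan–Boltzmann: I = σT⁴ = 5.670×10⁻⁸ × (1565)⁴ = 3.40×10⁵ W/m².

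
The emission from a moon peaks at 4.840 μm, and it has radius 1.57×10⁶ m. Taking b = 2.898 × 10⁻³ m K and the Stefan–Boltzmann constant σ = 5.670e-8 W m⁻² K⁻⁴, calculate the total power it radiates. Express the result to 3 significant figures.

P ≈ 2.26×10¹⁷ W

Wien's law: T = b/λ_max = 2.898×10⁻³/4.840×10⁻⁶ = 598.760 K.
Surface area A = 4πR² = 4π(1.57×10⁶ m)² = 3.09748×10¹³ m².
Then P = σAT⁴ = 5.670×10⁻⁸×3.09748×10¹³×(598.760)⁴ = 2.26×10¹⁷ W.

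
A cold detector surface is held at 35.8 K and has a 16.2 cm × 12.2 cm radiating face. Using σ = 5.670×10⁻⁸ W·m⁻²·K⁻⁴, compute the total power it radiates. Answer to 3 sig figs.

Area A = 0.162 × 0.122 = 0.019764 m².
P = σAT⁴ = 5.670×10⁻⁸ × 0.019764 × (35.8)⁴ = 1.84×10⁻³ W.

P ≈ 1.84×10⁻³ W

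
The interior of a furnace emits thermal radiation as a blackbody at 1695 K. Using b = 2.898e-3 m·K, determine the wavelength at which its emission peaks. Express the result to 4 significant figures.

λ_max ≈ 1710 nm

Wien's displacement law: λ_max = b/T = (2.898×10⁻³ m·K)/(1695 K) = 1.7097×10⁻⁶ m.
That is 1710 nm, in the infrared range.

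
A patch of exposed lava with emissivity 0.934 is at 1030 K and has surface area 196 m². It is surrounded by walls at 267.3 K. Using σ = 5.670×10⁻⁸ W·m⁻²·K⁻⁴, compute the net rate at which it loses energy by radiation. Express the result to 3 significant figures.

Area A = 196 m².
Net radiated power P_net = εσA(T⁴ − T₀⁴) = 0.934×5.670×10⁻⁸×196×(1030⁴ − 267.3⁴).
T⁴ − T₀⁴ = 1.12551×10¹² − 5.10500×10⁹ = 1.12040×10¹² K⁴, so P_net = 1.16×10⁷ W.

Net loss ≈ 1.16×10⁷ W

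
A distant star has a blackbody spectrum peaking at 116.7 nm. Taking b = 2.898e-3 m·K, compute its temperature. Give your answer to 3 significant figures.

T ≈ 2.48×10⁴ K

Wien's law gives T = b/λ_max = (2.898×10⁻³ m·K)/(1.167×10⁻⁷ m) = 2.48×10⁴ K.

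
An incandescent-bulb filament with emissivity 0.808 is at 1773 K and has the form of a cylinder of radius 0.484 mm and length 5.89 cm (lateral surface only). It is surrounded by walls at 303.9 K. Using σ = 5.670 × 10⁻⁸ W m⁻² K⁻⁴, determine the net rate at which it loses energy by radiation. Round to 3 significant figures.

Net loss ≈ 81.0 W

Lateral area A = 2πrL = 2π×4.84×10⁻⁴×0.0589 = 1.79119×10⁻⁴ m².
Net radiated power P_net = εσA(T⁴ − T₀⁴) = 0.808×5.670×10⁻⁸×1.79119×10⁻⁴×(1773⁴ − 303.9⁴).
T⁴ − T₀⁴ = 9.88177×10¹² − 8.52948×10⁹ = 9.87324×10¹² K⁴, so P_net = 81.0 W.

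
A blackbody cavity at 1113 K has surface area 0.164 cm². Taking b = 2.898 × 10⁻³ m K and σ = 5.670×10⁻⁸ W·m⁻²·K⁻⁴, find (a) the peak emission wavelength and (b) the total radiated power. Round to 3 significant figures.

λ_max ≈ 2.60×10³ nm; P ≈ 1.43 W

(a) λ_max = b/T = 2.898×10⁻³/1113 = 2.604×10⁻⁶ m = 2.60×10³ nm.
Area A = 0.164 cm² = 1.64×10⁻⁵ m².
(b) P = σAT⁴ = 5.670×10⁻⁸×1.64×10⁻⁵×(1113)⁴ = 1.43 W.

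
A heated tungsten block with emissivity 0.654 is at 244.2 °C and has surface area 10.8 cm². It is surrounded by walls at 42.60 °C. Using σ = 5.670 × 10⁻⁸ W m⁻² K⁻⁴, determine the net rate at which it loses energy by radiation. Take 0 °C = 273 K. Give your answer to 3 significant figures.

Net loss ≈ 2.47 W

T = 244.2 °C + 273 = 517.2 K.
Surroundings: T = 42.60 °C + 273 = 315.60 K.
Area A = 10.8 cm² = 1.08×10⁻³ m².
Net radiated power P_net = εσA(T⁴ − T₀⁴) = 0.654×5.670×10⁻⁸×1.08×10⁻³×(517.2⁴ − 315.60⁴).
T⁴ − T₀⁴ = 7.15540×10¹⁰ − 9.92083×10⁹ = 6.16332×10¹⁰ K⁴, so P_net = 2.47 W.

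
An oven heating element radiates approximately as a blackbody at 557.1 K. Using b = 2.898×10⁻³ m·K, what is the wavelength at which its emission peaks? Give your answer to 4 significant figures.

λ_max ≈ 5.202 μm

Wien's displacement law: λ_max = b/T = (2.898×10⁻³ m·K)/(557.1 K) = 5.2019×10⁻⁶ m.
That is 5.202 μm, in the infrared range.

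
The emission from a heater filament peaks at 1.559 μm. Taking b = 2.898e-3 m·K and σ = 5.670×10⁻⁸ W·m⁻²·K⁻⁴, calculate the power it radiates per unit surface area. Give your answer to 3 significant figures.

I ≈ 6.77×10⁵ W/m²

Wien's law: T = b/λ_max = 2.898×10⁻³/1.559×10⁻⁶ = 1858.88 K.
Then I = σT⁴ = 5.670×10⁻⁸×(1858.88)⁴ = 6.77×10⁵ W/m².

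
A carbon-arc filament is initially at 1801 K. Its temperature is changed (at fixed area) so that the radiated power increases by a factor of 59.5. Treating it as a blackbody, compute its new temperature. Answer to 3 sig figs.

T₂ ≈ 5.00×10³ K

P ∝ T⁴, so T₂/T₁ = (P₂/P₁)^(1/4) = (59.5)^(1/4) = 2.77734.
T₂ = 1801 × 2.77734 = 5.00×10³ K.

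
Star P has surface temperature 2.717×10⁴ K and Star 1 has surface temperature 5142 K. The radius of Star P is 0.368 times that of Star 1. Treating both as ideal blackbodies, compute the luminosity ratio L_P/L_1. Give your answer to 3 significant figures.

L_P/L_1 ≈ 106

L ∝ R²T⁴, so L_P/L_1 = (R_P/R_1)²(T_P/T_1)⁴ = (0.368)² × (2.717×10⁴/5142)⁴ = 0.135424 × 779.525 = 106.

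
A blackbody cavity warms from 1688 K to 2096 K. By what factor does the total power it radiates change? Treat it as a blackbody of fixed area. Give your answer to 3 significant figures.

P ∝ T⁴, so P₂/P₁ = (T₂/T₁)⁴ = (2096/1688)⁴ = (1.24171)⁴ = 2.38.

P₂/P₁ ≈ 2.38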